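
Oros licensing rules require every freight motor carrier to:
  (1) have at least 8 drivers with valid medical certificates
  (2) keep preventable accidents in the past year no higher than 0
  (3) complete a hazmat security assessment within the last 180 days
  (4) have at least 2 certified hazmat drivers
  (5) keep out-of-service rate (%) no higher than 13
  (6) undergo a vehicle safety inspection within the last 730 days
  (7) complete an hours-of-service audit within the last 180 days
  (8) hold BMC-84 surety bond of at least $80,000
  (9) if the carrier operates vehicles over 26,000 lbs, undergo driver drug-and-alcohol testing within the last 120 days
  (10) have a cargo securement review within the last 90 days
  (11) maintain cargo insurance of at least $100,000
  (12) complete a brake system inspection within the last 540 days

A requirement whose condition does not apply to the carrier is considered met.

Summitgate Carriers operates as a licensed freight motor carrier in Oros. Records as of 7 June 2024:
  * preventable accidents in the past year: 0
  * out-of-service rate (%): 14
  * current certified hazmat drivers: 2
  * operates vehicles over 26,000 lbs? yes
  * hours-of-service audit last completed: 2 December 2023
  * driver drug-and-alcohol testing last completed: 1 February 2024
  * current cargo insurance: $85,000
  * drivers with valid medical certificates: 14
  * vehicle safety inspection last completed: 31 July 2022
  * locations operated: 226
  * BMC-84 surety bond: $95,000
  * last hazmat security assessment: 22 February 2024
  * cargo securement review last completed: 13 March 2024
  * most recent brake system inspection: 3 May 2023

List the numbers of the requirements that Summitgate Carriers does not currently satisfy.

5, 7, 9, 11

1. drivers with valid medical certificates 14 ≥ 8 → met
2. preventable accidents in the past year 0 ≤ 0 → met
3. hazmat security assessment 106 days ago vs limit 180 → met
4. certified hazmat drivers 2 ≥ 2 → met
5. out-of-service rate (%) 14 > 13 → not met
6. vehicle safety inspection 677 days ago vs limit 730 → met
7. hours-of-service audit 188 days ago vs limit 180 → not met
8. BMC-84 surety bond $95,000 ≥ $80,000 → met
9. condition 'operates vehicles over 26,000 lbs' holds; driver drug-and-alcohol testing 127 days ago vs limit 120 → not met
10. cargo securement review 86 days ago vs limit 90 → met
11. cargo insurance $85,000 < $100,000 → not met
12. brake system inspection 401 days ago vs limit 540 → met
Not met: 5, 7, 9, 11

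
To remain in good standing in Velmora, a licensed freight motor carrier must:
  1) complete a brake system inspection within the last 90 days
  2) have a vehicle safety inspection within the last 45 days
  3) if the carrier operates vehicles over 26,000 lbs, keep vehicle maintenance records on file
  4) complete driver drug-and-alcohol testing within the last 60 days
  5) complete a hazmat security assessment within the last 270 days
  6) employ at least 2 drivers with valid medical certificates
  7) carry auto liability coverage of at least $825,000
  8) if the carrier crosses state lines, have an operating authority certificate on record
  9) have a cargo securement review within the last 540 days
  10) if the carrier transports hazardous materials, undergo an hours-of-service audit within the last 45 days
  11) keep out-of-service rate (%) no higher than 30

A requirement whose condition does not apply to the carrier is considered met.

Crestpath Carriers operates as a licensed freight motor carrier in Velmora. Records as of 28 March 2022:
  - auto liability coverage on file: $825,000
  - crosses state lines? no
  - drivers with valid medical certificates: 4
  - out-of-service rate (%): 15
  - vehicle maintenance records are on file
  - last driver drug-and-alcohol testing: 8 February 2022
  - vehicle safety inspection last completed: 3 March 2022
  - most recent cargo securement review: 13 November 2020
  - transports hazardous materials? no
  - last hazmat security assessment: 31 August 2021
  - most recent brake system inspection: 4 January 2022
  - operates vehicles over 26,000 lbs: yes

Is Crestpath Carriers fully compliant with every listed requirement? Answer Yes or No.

1. brake system inspection 83 days ago vs limit 90 → met
2. vehicle safety inspection 25 days ago vs limit 45 → met
3. condition 'operates vehicles over 26,000 lbs' holds; vehicle maintenance records present → met
4. driver drug-and-alcohol testing 48 days ago vs limit 60 → met
5. hazmat security assessment 209 days ago vs limit 270 → met
6. drivers with valid medical certificates 4 ≥ 2 → met
7. auto liability coverage $825,000 ≥ $825,000 → met
8. condition 'crosses state lines' does not hold → requirement n/a → met
9. cargo securement review 500 days ago vs limit 540 → met
10. condition 'transports hazardous materials' does not hold → requirement n/a → met
11. out-of-service rate (%) 15 ≤ 30 → met
All met.

Yes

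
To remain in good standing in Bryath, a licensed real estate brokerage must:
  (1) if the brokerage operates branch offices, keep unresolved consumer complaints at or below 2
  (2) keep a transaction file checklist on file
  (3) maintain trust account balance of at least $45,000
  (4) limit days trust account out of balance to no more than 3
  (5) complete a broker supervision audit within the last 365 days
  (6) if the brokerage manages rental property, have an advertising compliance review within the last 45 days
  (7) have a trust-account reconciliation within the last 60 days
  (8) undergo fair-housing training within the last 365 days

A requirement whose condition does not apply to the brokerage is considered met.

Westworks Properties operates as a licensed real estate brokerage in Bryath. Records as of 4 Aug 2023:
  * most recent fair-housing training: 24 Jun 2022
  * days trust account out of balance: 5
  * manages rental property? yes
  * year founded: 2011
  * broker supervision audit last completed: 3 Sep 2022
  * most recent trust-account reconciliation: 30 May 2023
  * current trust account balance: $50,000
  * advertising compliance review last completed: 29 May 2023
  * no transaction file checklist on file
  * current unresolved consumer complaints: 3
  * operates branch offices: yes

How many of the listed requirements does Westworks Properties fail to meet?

1. condition 'operates branch offices' holds; unresolved consumer complaints 3 > 2 → not met
2. transaction file checklist absent → not met
3. trust account balance $50,000 ≥ $45,000 → met
4. days trust account out of balance 5 > 3 → not met
5. broker supervision audit 335 days ago vs limit 365 → met
6. condition 'manages rental property' holds; advertising compliance review 67 days ago vs limit 45 → not met
7. trust-account reconciliation 66 days ago vs limit 60 → not met
8. fair-housing training 406 days ago vs limit 365 → not met
Not met: 6 of 8

6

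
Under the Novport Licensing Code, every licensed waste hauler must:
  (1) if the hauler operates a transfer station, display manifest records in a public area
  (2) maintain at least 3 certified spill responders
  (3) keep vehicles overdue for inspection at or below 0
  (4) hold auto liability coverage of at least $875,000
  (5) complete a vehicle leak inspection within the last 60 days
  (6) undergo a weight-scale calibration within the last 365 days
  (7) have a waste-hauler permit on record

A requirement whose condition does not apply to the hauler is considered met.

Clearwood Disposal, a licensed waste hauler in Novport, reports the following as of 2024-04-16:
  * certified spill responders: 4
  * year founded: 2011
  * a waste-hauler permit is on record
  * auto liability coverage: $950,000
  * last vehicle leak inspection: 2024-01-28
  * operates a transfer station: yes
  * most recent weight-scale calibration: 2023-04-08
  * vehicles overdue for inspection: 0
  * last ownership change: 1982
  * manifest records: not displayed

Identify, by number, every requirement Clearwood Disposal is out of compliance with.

1, 5, 6

1. condition 'operates a transfer station' holds; manifest records absent → not met
2. certified spill responders 4 ≥ 3 → met
3. vehicles overdue for inspection 0 ≤ 0 → met
4. auto liability coverage $950,000 ≥ $875,000 → met
5. vehicle leak inspection 79 days ago vs limit 60 → not met
6. weight-scale calibration 374 days ago vs limit 365 → not met
7. waste-hauler permit present → met
Not met: 1, 5, 6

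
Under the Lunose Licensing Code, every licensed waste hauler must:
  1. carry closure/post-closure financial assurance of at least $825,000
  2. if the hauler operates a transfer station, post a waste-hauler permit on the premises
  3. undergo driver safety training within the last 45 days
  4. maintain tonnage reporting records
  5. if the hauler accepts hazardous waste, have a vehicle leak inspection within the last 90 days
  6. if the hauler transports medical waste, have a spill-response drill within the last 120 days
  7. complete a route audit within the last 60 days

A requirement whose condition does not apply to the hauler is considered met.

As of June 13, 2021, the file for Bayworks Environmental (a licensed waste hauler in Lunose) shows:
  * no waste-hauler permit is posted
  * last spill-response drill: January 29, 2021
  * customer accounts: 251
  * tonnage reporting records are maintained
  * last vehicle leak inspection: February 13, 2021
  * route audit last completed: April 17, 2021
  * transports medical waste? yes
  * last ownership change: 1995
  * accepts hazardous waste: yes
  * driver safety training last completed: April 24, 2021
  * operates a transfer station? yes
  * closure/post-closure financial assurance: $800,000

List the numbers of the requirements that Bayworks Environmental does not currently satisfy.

1, 2, 3, 5, 6

1. closure/post-closure financial assurance $800,000 < $825,000 → not met
2. condition 'operates a transfer station' holds; waste-hauler permit absent → not met
3. driver safety training 50 days ago vs limit 45 → not met
4. tonnage reporting records present → met
5. condition 'accepts hazardous waste' holds; vehicle leak inspection 120 days ago vs limit 90 → not met
6. condition 'transports medical waste' holds; spill-response drill 135 days ago vs limit 120 → not met
7. route audit 57 days ago vs limit 60 → met
Not met: 1, 2, 3, 5, 6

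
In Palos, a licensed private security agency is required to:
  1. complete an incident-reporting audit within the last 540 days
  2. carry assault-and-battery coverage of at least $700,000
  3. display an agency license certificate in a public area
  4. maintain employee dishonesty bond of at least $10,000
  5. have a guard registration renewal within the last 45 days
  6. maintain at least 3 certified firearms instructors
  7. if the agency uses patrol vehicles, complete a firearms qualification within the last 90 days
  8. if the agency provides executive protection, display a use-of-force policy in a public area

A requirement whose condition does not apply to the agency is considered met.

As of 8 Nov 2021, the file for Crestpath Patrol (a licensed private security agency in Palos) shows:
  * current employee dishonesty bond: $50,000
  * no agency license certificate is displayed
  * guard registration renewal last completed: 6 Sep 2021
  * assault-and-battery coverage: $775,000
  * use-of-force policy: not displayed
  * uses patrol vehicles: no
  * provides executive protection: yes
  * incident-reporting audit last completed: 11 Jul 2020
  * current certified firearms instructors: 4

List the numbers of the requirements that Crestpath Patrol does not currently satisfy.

3, 5, 8

1. incident-reporting audit 485 days ago vs limit 540 → met
2. assault-and-battery coverage $775,000 ≥ $700,000 → met
3. agency license certificate absent → not met
4. employee dishonesty bond $50,000 ≥ $10,000 → met
5. guard registration renewal 63 days ago vs limit 45 → not met
6. certified firearms instructors 4 ≥ 3 → met
7. condition 'uses patrol vehicles' does not hold → requirement n/a → met
8. condition 'provides executive protection' holds; use-of-force policy absent → not met
Not met: 3, 5, 8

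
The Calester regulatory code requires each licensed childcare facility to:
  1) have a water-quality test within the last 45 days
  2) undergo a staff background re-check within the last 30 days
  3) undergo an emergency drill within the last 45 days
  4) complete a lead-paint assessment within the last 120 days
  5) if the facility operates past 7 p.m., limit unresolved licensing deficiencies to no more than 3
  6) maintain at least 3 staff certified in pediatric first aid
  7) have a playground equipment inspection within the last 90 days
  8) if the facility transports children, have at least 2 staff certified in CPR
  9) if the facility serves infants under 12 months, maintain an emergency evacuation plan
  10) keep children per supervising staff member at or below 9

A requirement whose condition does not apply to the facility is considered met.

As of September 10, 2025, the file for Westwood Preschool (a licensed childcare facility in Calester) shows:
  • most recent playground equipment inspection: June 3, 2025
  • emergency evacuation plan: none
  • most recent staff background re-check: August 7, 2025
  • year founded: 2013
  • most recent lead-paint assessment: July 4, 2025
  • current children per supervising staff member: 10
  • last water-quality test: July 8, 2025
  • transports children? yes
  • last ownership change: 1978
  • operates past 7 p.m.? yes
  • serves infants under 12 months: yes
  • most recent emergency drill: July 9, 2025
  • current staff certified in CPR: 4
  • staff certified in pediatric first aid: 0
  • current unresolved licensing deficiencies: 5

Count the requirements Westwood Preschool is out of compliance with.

1. water-quality test 64 days ago vs limit 45 → not met
2. staff background re-check 34 days ago vs limit 30 → not met
3. emergency drill 63 days ago vs limit 45 → not met
4. lead-paint assessment 68 days ago vs limit 120 → met
5. condition 'operates past 7 p.m.' holds; unresolved licensing deficiencies 5 > 3 → not met
6. staff certified in pediatric first aid 0 < 3 → not met
7. playground equipment inspection 99 days ago vs limit 90 → not met
8. condition 'transports children' holds; staff certified in CPR 4 ≥ 2 → met
9. condition 'serves infants under 12 months' holds; emergency evacuation plan absent → not met
10. children per supervising staff member 10 > 9 → not met
Not met: 8 of 10

8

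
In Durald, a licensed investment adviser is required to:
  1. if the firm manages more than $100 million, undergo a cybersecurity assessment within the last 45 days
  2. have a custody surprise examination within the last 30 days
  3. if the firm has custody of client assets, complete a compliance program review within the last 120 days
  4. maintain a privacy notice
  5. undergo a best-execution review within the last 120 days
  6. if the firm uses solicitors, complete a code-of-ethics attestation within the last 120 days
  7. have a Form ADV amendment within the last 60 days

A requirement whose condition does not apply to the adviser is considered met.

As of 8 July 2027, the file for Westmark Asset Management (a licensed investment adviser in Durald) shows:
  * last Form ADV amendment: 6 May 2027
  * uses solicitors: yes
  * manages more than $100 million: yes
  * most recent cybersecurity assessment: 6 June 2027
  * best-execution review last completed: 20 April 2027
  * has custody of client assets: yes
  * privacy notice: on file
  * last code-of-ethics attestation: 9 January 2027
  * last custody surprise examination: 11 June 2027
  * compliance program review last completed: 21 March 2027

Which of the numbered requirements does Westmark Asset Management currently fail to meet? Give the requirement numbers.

1. condition 'manages more than $100 million' holds; cybersecurity assessment 32 days ago vs limit 45 → met
2. custody surprise examination 27 days ago vs limit 30 → met
3. condition 'has custody of client assets' holds; compliance program review 109 days ago vs limit 120 → met
4. privacy notice present → met
5. best-execution review 79 days ago vs limit 120 → met
6. condition 'uses solicitors' holds; code-of-ethics attestation 180 days ago vs limit 120 → not met
7. Form ADV amendment 63 days ago vs limit 60 → not met
Not met: 6, 7

6, 7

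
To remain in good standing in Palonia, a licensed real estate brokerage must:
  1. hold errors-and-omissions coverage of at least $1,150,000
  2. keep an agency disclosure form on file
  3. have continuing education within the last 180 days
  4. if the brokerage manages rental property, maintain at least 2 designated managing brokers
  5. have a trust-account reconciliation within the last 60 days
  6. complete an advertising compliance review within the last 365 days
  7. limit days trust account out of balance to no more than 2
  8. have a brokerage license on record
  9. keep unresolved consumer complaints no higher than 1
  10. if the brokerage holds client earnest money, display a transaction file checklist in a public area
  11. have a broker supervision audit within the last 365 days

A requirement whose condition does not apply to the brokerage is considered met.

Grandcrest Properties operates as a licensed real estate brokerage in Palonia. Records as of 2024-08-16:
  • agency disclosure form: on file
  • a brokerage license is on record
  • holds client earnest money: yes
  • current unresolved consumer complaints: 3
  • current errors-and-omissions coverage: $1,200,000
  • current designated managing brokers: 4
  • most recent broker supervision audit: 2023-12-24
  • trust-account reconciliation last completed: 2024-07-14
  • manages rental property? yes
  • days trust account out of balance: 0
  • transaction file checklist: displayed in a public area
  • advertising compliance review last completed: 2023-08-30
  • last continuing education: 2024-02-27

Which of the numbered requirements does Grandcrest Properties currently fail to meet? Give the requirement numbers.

1. errors-and-omissions coverage $1,200,000 ≥ $1,150,000 → met
2. agency disclosure form present → met
3. continuing education 171 days ago vs limit 180 → met
4. condition 'manages rental property' holds; designated managing brokers 4 ≥ 2 → met
5. trust-account reconciliation 33 days ago vs limit 60 → met
6. advertising compliance review 352 days ago vs limit 365 → met
7. days trust account out of balance 0 ≤ 2 → met
8. brokerage license present → met
9. unresolved consumer complaints 3 > 1 → not met
10. condition 'holds client earnest money' holds; transaction file checklist present → met
11. broker supervision audit 236 days ago vs limit 365 → met
Not met: 9

9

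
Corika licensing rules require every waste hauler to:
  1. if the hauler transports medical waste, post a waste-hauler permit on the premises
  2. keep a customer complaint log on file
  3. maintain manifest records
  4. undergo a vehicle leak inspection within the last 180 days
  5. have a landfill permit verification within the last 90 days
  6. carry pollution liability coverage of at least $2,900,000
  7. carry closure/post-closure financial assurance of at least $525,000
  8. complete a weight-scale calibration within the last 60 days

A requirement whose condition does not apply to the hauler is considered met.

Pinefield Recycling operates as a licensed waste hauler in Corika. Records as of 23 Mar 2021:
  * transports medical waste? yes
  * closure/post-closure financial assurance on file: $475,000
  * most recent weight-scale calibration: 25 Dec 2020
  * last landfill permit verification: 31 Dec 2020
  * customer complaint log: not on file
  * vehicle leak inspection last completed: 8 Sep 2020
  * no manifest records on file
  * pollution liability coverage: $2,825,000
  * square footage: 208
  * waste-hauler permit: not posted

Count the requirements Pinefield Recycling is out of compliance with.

7

1. condition 'transports medical waste' holds; waste-hauler permit absent → not met
2. customer complaint log absent → not met
3. manifest records absent → not met
4. vehicle leak inspection 196 days ago vs limit 180 → not met
5. landfill permit verification 82 days ago vs limit 90 → met
6. pollution liability coverage $2,825,000 < $2,900,000 → not met
7. closure/post-closure financial assurance $475,000 < $525,000 → not met
8. weight-scale calibration 88 days ago vs limit 60 → not met
Not met: 7 of 8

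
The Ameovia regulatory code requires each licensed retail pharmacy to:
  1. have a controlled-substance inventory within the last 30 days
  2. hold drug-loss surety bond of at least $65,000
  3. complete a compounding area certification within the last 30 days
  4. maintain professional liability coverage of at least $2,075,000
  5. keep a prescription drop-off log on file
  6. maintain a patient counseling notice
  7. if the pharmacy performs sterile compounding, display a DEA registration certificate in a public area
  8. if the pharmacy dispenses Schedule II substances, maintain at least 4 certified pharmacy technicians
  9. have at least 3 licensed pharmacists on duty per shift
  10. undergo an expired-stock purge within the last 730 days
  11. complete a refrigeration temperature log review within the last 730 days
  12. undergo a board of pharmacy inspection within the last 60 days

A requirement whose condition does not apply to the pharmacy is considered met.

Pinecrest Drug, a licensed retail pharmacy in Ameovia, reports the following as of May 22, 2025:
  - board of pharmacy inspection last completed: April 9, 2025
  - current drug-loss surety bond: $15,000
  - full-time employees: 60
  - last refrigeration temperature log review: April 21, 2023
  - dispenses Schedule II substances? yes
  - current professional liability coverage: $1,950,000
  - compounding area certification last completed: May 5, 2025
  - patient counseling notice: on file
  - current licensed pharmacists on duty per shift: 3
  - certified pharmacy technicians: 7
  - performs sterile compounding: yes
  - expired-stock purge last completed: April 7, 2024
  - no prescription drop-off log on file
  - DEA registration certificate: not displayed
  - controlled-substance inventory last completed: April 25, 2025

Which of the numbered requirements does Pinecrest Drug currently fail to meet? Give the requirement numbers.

1. controlled-substance inventory 27 days ago vs limit 30 → met
2. drug-loss surety bond $15,000 < $65,000 → not met
3. compounding area certification 17 days ago vs limit 30 → met
4. professional liability coverage $1,950,000 < $2,075,000 → not met
5. prescription drop-off log absent → not met
6. patient counseling notice present → met
7. condition 'performs sterile compounding' holds; DEA registration certificate absent → not met
8. condition 'dispenses Schedule II substances' holds; certified pharmacy technicians 7 ≥ 4 → met
9. licensed pharmacists on duty per shift 3 ≥ 3 → met
10. expired-stock purge 410 days ago vs limit 730 → met
11. refrigeration temperature log review 762 days ago vs limit 730 → not met
12. board of pharmacy inspection 43 days ago vs limit 60 → met
Not met: 2, 4, 5, 7, 11

2, 4, 5, 7, 11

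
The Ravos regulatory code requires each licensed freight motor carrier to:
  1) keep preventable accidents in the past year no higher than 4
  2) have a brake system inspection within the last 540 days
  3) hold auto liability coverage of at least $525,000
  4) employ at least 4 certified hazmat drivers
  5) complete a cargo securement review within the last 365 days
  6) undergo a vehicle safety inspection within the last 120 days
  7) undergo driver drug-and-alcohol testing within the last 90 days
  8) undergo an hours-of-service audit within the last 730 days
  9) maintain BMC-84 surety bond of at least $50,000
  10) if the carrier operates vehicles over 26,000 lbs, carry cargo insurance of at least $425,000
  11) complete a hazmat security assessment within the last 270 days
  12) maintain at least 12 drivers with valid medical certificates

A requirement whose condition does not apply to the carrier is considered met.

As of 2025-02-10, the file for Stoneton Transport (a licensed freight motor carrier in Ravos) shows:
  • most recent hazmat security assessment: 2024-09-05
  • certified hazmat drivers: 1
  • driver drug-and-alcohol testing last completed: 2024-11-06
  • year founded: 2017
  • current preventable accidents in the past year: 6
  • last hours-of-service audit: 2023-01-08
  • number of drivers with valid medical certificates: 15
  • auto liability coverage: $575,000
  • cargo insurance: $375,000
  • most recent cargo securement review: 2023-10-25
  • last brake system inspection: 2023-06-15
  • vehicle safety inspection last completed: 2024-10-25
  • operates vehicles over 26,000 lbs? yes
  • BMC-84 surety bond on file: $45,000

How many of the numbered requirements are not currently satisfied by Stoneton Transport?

8

1. preventable accidents in the past year 6 > 4 → not met
2. brake system inspection 606 days ago vs limit 540 → not met
3. auto liability coverage $575,000 ≥ $525,000 → met
4. certified hazmat drivers 1 < 4 → not met
5. cargo securement review 474 days ago vs limit 365 → not met
6. vehicle safety inspection 108 days ago vs limit 120 → met
7. driver drug-and-alcohol testing 96 days ago vs limit 90 → not met
8. hours-of-service audit 764 days ago vs limit 730 → not met
9. BMC-84 surety bond $45,000 < $50,000 → not met
10. condition 'operates vehicles over 26,000 lbs' holds; cargo insurance $375,000 < $425,000 → not met
11. hazmat security assessment 158 days ago vs limit 270 → met
12. drivers with valid medical certificates 15 ≥ 12 → met
Not met: 8 of 12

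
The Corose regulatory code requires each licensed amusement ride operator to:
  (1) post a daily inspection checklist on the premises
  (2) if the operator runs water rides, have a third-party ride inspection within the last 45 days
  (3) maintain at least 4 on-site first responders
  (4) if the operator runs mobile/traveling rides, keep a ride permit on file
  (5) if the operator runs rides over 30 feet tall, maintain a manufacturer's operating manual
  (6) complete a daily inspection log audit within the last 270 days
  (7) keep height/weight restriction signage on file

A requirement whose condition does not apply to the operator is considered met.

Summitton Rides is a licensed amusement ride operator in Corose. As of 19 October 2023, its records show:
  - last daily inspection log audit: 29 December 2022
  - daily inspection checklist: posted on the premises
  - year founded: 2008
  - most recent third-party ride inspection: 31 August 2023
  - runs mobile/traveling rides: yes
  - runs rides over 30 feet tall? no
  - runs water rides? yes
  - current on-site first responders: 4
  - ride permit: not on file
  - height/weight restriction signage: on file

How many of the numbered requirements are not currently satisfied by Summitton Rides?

1. daily inspection checklist present → met
2. condition 'runs water rides' holds; third-party ride inspection 49 days ago vs limit 45 → not met
3. on-site first responders 4 ≥ 4 → met
4. condition 'runs mobile/traveling rides' holds; ride permit absent → not met
5. condition 'runs rides over 30 feet tall' does not hold → requirement n/a → met
6. daily inspection log audit 294 days ago vs limit 270 → not met
7. height/weight restriction signage present → met
Not met: 3 of 7

3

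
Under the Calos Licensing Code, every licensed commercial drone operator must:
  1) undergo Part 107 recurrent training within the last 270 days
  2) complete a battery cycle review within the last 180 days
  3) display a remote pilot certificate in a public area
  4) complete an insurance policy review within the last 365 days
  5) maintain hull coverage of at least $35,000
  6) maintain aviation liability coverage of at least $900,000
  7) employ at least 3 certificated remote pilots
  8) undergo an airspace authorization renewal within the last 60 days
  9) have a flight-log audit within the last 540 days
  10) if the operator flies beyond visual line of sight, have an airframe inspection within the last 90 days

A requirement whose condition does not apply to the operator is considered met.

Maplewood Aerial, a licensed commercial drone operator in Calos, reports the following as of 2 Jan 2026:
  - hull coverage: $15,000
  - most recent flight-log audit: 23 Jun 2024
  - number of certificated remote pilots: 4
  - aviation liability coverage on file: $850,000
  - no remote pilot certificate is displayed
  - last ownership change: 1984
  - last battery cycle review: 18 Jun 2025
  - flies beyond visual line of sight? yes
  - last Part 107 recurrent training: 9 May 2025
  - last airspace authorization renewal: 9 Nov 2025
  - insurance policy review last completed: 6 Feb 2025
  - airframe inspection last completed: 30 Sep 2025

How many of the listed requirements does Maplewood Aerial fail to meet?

1. Part 107 recurrent training 238 days ago vs limit 270 → met
2. battery cycle review 198 days ago vs limit 180 → not met
3. remote pilot certificate absent → not met
4. insurance policy review 330 days ago vs limit 365 → met
5. hull coverage $15,000 < $35,000 → not met
6. aviation liability coverage $850,000 < $900,000 → not met
7. certificated remote pilots 4 ≥ 3 → met
8. airspace authorization renewal 54 days ago vs limit 60 → met
9. flight-log audit 558 days ago vs limit 540 → not met
10. condition 'flies beyond visual line of sight' holds; airframe inspection 94 days ago vs limit 90 → not met
Not met: 6 of 10

6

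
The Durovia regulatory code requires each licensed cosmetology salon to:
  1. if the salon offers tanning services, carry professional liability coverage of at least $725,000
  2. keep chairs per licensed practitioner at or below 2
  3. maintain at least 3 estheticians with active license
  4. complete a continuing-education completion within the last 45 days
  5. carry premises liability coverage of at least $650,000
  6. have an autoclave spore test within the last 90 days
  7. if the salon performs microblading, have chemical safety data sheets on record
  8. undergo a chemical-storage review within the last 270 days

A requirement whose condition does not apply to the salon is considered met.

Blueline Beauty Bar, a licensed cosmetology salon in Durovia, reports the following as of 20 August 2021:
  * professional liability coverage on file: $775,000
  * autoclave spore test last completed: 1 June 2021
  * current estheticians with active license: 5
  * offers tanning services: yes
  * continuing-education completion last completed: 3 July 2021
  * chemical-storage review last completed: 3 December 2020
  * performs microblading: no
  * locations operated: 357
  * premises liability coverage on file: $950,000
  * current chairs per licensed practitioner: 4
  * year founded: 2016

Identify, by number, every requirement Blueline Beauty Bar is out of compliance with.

1. condition 'offers tanning services' holds; professional liability coverage $775,000 ≥ $725,000 → met
2. chairs per licensed practitioner 4 > 2 → not met
3. estheticians with active license 5 ≥ 3 → met
4. continuing-education completion 48 days ago vs limit 45 → not met
5. premises liability coverage $950,000 ≥ $650,000 → met
6. autoclave spore test 80 days ago vs limit 90 → met
7. condition 'performs microblading' does not hold → requirement n/a → met
8. chemical-storage review 260 days ago vs limit 270 → met
Not met: 2, 4

2, 4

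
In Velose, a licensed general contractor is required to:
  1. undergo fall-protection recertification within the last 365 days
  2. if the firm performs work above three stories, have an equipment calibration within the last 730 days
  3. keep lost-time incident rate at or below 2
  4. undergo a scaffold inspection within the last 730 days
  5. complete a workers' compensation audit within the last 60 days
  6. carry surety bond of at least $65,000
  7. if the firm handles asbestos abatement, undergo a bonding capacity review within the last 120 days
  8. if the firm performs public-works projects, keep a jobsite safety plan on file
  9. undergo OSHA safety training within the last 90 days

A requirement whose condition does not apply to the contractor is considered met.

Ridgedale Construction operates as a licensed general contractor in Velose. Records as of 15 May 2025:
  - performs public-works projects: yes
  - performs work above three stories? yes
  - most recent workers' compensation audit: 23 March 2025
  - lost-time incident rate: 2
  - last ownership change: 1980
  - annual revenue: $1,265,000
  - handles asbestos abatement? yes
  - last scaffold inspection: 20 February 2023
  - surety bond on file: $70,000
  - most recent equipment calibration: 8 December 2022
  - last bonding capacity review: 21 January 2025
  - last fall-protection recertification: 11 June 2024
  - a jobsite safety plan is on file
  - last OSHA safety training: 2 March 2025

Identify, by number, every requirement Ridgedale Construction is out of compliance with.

1. fall-protection recertification 338 days ago vs limit 365 → met
2. condition 'performs work above three stories' holds; equipment calibration 889 days ago vs limit 730 → not met
3. lost-time incident rate 2 ≤ 2 → met
4. scaffold inspection 815 days ago vs limit 730 → not met
5. workers' compensation audit 53 days ago vs limit 60 → met
6. surety bond $70,000 ≥ $65,000 → met
7. condition 'handles asbestos abatement' holds; bonding capacity review 114 days ago vs limit 120 → met
8. condition 'performs public-works projects' holds; jobsite safety plan present → met
9. OSHA safety training 74 days ago vs limit 90 → met
Not met: 2, 4

2, 4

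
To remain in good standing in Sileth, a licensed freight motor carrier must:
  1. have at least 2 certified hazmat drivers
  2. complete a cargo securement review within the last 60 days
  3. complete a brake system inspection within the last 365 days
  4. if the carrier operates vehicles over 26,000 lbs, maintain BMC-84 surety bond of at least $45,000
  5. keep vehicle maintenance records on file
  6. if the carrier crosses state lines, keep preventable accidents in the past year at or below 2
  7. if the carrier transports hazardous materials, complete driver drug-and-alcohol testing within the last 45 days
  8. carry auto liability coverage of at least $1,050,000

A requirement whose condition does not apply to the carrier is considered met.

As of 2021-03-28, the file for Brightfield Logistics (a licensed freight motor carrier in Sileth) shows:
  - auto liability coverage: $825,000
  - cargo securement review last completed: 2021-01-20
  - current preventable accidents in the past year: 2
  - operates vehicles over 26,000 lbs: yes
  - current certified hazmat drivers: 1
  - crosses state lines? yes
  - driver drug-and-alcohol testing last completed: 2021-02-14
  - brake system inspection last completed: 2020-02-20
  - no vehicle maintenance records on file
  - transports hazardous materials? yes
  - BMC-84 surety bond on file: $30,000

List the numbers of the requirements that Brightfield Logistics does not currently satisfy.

1. certified hazmat drivers 1 < 2 → not met
2. cargo securement review 67 days ago vs limit 60 → not met
3. brake system inspection 402 days ago vs limit 365 → not met
4. condition 'operates vehicles over 26,000 lbs' holds; BMC-84 surety bond $30,000 < $45,000 → not met
5. vehicle maintenance records absent → not met
6. condition 'crosses state lines' holds; preventable accidents in the past year 2 ≤ 2 → met
7. condition 'transports hazardous materials' holds; driver drug-and-alcohol testing 42 days ago vs limit 45 → met
8. auto liability coverage $825,000 < $1,050,000 → not met
Not met: 1, 2, 3, 4, 5, 8

1, 2, 3, 4, 5, 8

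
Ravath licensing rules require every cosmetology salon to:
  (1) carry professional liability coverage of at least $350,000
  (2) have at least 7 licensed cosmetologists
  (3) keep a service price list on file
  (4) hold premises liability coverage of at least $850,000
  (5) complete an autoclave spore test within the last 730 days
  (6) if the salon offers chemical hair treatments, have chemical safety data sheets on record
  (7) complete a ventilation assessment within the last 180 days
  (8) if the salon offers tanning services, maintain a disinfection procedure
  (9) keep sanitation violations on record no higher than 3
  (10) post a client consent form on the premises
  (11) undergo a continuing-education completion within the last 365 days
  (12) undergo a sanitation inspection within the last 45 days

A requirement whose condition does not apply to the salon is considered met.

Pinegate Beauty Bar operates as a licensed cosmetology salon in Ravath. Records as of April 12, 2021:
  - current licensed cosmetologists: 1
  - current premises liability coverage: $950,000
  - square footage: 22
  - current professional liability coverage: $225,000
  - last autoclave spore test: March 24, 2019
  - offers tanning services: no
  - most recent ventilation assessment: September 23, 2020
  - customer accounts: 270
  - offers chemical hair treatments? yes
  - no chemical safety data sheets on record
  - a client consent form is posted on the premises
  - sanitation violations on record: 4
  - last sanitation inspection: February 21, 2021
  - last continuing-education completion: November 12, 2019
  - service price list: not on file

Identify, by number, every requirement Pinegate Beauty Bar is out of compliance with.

1. professional liability coverage $225,000 < $350,000 → not met
2. licensed cosmetologists 1 < 7 → not met
3. service price list absent → not met
4. premises liability coverage $950,000 ≥ $850,000 → met
5. autoclave spore test 750 days ago vs limit 730 → not met
6. condition 'offers chemical hair treatments' holds; chemical safety data sheets absent → not met
7. ventilation assessment 201 days ago vs limit 180 → not met
8. condition 'offers tanning services' does not hold → requirement n/a → met
9. sanitation violations on record 4 > 3 → not met
10. client consent form present → met
11. continuing-education completion 517 days ago vs limit 365 → not met
12. sanitation inspection 50 days ago vs limit 45 → not met
Not met: 1, 2, 3, 5, 6, 7, 9, 11, 12

1, 2, 3, 5, 6, 7, 9, 11, 12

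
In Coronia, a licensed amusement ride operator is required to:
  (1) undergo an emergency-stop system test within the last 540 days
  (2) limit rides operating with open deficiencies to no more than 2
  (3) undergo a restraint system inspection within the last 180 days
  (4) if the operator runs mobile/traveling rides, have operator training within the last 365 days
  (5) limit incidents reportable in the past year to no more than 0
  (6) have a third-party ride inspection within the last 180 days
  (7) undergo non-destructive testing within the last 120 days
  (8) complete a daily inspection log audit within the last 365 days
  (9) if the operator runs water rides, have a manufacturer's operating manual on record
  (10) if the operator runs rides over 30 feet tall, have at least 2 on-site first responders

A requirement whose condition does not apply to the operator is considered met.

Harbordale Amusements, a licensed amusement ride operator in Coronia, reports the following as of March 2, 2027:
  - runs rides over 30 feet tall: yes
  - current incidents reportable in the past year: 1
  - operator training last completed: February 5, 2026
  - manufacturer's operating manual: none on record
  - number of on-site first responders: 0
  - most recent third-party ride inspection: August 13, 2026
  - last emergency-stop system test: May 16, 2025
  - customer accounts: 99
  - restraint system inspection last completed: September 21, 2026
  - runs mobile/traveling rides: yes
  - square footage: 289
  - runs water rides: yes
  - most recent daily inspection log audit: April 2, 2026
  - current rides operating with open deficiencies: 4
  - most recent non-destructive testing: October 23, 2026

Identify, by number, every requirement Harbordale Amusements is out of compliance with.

1, 2, 4, 5, 6, 7, 9, 10

1. emergency-stop system test 655 days ago vs limit 540 → not met
2. rides operating with open deficiencies 4 > 2 → not met
3. restraint system inspection 162 days ago vs limit 180 → met
4. condition 'runs mobile/traveling rides' holds; operator training 390 days ago vs limit 365 → not met
5. incidents reportable in the past year 1 > 0 → not met
6. third-party ride inspection 201 days ago vs limit 180 → not met
7. non-destructive testing 130 days ago vs limit 120 → not met
8. daily inspection log audit 334 days ago vs limit 365 → met
9. condition 'runs water rides' holds; manufacturer's operating manual absent → not met
10. condition 'runs rides over 30 feet tall' holds; on-site first responders 0 < 2 → not met
Not met: 1, 2, 4, 5, 6, 7, 9, 10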